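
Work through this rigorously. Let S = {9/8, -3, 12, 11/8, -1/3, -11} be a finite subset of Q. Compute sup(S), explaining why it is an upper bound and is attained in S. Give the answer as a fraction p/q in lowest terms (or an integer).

S is finite, so sup(S) = max(S).
Sorted decreasing:
12, 11/8, 9/8, -1/3, -3, -11
The extremum is 12.
For every x in S, x <= 12. And 12 is in S, so it is attained.
Therefore sup(S) = 12.

12


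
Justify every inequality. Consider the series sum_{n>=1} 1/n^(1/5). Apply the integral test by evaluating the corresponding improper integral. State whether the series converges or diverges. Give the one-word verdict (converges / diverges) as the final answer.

Let f(x) = x^(-1/5). Then f is positive, continuous, and decreasing on [1, infinity), so the integral test applies.
Compute the improper integral int_{1}^infinity f(x) dx:
  antiderivative F(x) = 5*x^(4/5)/4.
  As x -> infinity, F(x) -> infinity (since p = 1/5 < 1).
  So the integral diverges. By the integral test, the series diverges.

diverges


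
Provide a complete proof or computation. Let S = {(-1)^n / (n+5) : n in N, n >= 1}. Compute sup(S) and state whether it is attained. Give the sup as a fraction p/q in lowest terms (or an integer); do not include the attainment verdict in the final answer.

Analysis:
- Values: -1/6, 1/7, -1/8, 1/9, -1/10, ...
- Positive terms (even n): 1/(2+5), 1/(4+5), ... decreasing -> max = 1/7 (n=2).
- Negative terms (odd n): -1/(1+5), -1/(3+5), ... increasing -> min = -1/6 (n=1).
- So sup = 1/7 (attained at n=2); inf = -1/6 (attained at n=1).
Conclusion: sup(S) = 1/7, attained in S.

1/7


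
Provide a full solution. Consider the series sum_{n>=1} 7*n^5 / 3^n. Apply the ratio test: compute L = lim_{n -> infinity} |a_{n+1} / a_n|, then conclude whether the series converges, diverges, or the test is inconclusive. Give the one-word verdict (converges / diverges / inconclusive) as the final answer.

Let a_n denote the general term. Form the ratio a_{n+1}/a_n and simplify:
a_{n+1}/a_n = (n + 1)^5/(3*n^5)
Take the limit as n -> infinity: L = 1/3.
Since L = 1/3 < 1, the ratio test implies the series converges.

converges


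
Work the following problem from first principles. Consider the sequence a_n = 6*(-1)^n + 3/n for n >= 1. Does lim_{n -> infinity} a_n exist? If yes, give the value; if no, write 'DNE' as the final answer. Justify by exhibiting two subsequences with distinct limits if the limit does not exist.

Examine the behaviour of a_n along subsequences.
a_{2k} = 6 + 3/(2k) -> 6. a_{2k+1} = -6 + 3/(2k+1) -> -6.
Since these two subsequential limits are 6 and -6, distinct, the full sequence cannot converge (a convergent sequence has all subsequences tending to the same limit). So lim a_n does not exist.

DNE


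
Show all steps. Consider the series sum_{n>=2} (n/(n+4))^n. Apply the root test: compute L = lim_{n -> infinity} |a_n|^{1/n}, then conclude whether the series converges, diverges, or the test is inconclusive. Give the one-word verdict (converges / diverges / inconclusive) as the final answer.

Let a_n denote the general term. Form |a_n|^(1/n) and simplify:
|a_n|^(1/n) = n/(n + 4)
Take the limit as n -> infinity: L = 1.
Since L = 1, the root test is inconclusive. (In fact a_n = (n/(n+4))^n -> e^(-4) != 0, so the nth-term test shows divergence; but the root test itself gives no conclusion.)

inconclusive


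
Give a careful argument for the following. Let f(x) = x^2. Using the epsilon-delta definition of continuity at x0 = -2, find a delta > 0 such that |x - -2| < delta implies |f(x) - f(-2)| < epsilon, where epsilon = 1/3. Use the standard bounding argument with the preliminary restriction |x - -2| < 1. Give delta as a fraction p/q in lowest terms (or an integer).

Factor: |x^2 - (-2)^2| = |x - -2| * |x + -2|.
Impose |x - -2| < 1 first. Then |x + -2| = |(x - -2) + 2*(-2)| <= |x - -2| + 2*|-2| < 1 + 4 = 5.
So |x^2 - (-2)^2| < delta * 5.
We need delta * 5 <= 1/3, i.e. delta <= 1/3/5 = 1/15.
Since 1/15 < 1, this is tighter than 1; take delta = 1/15.
So delta = 1/15 works.

1/15


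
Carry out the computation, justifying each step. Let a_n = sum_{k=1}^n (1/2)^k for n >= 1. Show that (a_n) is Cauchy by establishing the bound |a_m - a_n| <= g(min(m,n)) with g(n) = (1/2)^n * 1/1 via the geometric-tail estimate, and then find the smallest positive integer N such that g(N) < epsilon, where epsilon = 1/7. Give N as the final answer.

For m > n >= 1: |a_m - a_n| = sum_{k=n+1}^m (1/2)^k < sum_{k=n+1}^infinity (1/2)^k = (1/2)^(n+1) / (1 - 1/2) = (1/2)^n * (1/2) * (2/1) = (1/2)^n * 1/1.
So g(n) = (1/2)^n / 1. Since g(n) -> 0, (a_n) is Cauchy.
Now solve g(N) < 1/7: (1/2)^N / 1 < 1/7 <=> 2^N > 1 / (1 * 1/7) = 7.
Check powers of 2: 2^2 = 4 <= 7, 2^3 = 8 > 7.
So the smallest such N is 3. Check: g(3) = 1/(1 * 8) = 1/8 < 1/7.

3


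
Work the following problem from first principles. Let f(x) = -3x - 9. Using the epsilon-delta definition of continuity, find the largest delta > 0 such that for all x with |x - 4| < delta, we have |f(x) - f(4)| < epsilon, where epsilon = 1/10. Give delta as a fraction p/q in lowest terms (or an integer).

We compute f(4) = -3*(4) - 9 = -21.
|f(x) - f(4)| = |-3x - 9 - (-21)| = |-3(x - 4)| = 3|x - 4|.
We need 3|x - 4| < 1/10, i.e. |x - 4| < 1/10 / 3 = 1/30.
So any delta <= 1/30 works. Conversely, if delta > 1/30, then x = 4 + 1/30 satisfies |x - 4| = 1/30 < delta but |f(x) - f(4)| = 3 * 1/30 = 1/10, which is not < 1/10; so no larger delta works.
Hence the largest such delta is 1/30.

1/30


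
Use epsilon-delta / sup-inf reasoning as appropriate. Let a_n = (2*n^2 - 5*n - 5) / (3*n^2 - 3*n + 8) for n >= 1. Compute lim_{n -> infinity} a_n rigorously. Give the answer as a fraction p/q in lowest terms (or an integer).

Divide numerator and denominator by n^2, the highest power:
numerator / n^2 = 2 - 5/n - 5/n^2
denominator / n^2 = 3 - 3/n + 8/n^2
As n -> infinity, all terms of the form c/n^k (k >= 1) tend to 0.
So numerator / n^2 -> 2 and denominator / n^2 -> 3.
Therefore lim a_n = 2/3.

2/3


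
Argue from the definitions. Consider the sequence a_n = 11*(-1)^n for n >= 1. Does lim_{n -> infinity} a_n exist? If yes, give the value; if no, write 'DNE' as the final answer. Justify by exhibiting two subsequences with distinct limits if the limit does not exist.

Examine the behaviour of a_n along subsequences.
Even-n subsequence a_{2k} = 11 -> 11. Odd-n subsequence a_{2k+1} = -11 -> -11.
Since these two subsequential limits are 11 and -11, distinct, the full sequence cannot converge (a convergent sequence has all subsequences tending to the same limit). So lim a_n does not exist.

DNE


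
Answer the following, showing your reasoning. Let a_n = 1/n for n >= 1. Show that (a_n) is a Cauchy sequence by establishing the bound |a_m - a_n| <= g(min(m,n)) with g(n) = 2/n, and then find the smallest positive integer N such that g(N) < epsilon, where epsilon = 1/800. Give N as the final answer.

For any m, n >= 1, by the triangle inequality:
|a_m - a_n| = |1/m - 1/n| <= 1/m + 1/n <= 2/min(m,n).
So g(n) = 2/n bounds the Cauchy difference. Since g(n) -> 0, (a_n) is Cauchy.
Now solve g(N) < 1/800: 2/N < 1/800 <=> N > 2 / (1/800) = 1600.
The smallest integer strictly greater than 1600 is N = 1601.
Check: g(1601) = 2/1601 = 2/1601 < 1/800; g(1600) = 1/800 >= 1/800. So N = 1601.

1601


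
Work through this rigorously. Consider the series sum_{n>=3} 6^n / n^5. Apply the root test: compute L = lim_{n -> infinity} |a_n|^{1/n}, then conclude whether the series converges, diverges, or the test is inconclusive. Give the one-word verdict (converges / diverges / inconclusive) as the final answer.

Let a_n denote the general term. Form |a_n|^(1/n) and simplify:
|a_n|^(1/n) = 6/n^(5/n)
Take the limit as n -> infinity: L = 6.
Since L = 6 > 1, the root test implies divergence.

diverges


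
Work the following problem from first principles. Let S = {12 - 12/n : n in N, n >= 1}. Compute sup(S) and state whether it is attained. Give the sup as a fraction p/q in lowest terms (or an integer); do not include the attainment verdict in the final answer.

Analysis:
- Values: 0, 6, 8, 9, ... strictly increasing.
- Minimum is 0 (n=1); inf = 0 (attained).
- 12 - 12/n -> 12 from below; sup = 12, not attained.
Conclusion: sup(S) = 12, not attained in S.

12


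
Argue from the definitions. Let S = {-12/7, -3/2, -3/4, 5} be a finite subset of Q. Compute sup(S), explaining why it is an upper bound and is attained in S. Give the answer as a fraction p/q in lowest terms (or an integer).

S is finite, so sup(S) = max(S).
Sorted decreasing:
5, -3/4, -3/2, -12/7
The extremum is 5.
For every x in S, x <= 5. And 5 is in S, so it is attained.
Therefore sup(S) = 5.

5


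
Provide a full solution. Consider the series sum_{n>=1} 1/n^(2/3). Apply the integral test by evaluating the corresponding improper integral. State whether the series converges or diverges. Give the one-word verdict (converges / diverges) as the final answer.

Let f(x) = x^(-2/3). Then f is positive, continuous, and decreasing on [1, infinity), so the integral test applies.
Compute the improper integral int_{1}^infinity f(x) dx:
  antiderivative F(x) = 3*x^(1/3).
  As x -> infinity, F(x) -> infinity (since p = 2/3 < 1).
  So the integral diverges. By the integral test, the series diverges.

diverges


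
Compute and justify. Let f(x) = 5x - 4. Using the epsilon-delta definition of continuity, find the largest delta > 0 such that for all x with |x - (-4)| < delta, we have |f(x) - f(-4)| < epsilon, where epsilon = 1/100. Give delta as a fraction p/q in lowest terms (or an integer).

We compute f(-4) = 5*(-4) - 4 = -24.
|f(x) - f(-4)| = |5x - 4 - (-24)| = |5(x - (-4))| = 5|x - (-4)|.
We need 5|x - (-4)| < 1/100, i.e. |x - (-4)| < 1/100 / 5 = 1/500.
So any delta <= 1/500 works. Conversely, if delta > 1/500, then x = -4 + 1/500 satisfies |x - (-4)| = 1/500 < delta but |f(x) - f(-4)| = 5 * 1/500 = 1/100, which is not < 1/100; so no larger delta works.
Hence the largest such delta is 1/500.

1/500


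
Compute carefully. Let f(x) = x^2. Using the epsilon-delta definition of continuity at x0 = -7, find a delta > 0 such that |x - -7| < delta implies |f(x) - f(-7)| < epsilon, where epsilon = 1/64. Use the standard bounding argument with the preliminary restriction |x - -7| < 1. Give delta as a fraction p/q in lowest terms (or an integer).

Factor: |x^2 - (-7)^2| = |x - -7| * |x + -7|.
Impose |x - -7| < 1 first. Then |x + -7| = |(x - -7) + 2*(-7)| <= |x - -7| + 2*|-7| < 1 + 14 = 15.
So |x^2 - (-7)^2| < delta * 15.
We need delta * 15 <= 1/64, i.e. delta <= 1/64/15 = 1/960.
Since 1/960 < 1, this is tighter than 1; take delta = 1/960.
So delta = 1/960 works.

1/960


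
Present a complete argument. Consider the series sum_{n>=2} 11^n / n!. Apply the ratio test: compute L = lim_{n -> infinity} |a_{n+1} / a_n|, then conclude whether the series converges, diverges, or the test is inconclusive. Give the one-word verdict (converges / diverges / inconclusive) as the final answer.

Let a_n denote the general term. Form the ratio a_{n+1}/a_n and simplify:
a_{n+1}/a_n = 11/(n + 1)
Take the limit as n -> infinity: L = 0.
Since L = 0 < 1, the ratio test implies the series converges.

converges


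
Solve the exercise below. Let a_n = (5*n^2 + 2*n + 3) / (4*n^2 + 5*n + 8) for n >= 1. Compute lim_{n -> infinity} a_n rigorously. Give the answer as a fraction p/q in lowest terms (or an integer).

Divide numerator and denominator by n^2, the highest power:
numerator / n^2 = 5 + 2/n + 3/n^2
denominator / n^2 = 4 + 5/n + 8/n^2
As n -> infinity, all terms of the form c/n^k (k >= 1) tend to 0.
So numerator / n^2 -> 5 and denominator / n^2 -> 4.
Therefore lim a_n = 5/4.

5/4


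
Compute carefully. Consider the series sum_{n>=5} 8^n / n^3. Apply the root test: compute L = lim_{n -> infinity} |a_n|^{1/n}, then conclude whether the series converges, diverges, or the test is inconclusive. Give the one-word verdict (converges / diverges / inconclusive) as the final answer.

Let a_n denote the general term. Form |a_n|^(1/n) and simplify:
|a_n|^(1/n) = 8/n^(3/n)
Take the limit as n -> infinity: L = 8.
Since L = 8 > 1, the root test implies divergence.

diverges


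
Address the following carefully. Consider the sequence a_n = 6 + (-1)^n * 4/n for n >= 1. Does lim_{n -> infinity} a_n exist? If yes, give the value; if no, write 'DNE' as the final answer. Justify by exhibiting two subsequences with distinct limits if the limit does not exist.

Examine the behaviour of a_n along subsequences.
Even-n subsequence a_{2k} = 6 + 4/(2k) -> 6. Odd-n subsequence a_{2k+1} = 6 - 4/(2k+1) -> 6. Both tend to 6, which suggests the limit is 6; verify directly.
|a_n - 6| = |(-1)^n * 4/n| = 4/n for every n >= 1.
Given epsilon > 0, choose a positive integer N > 4/epsilon. Then for all n >= N, |a_n - 6| = 4/n <= 4/N < epsilon.
So by the definition of the limit, lim a_n exists and equals 6.

6


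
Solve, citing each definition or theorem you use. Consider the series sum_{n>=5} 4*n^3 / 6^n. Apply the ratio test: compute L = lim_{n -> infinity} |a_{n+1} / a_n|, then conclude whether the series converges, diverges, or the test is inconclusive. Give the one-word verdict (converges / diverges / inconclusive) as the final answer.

Let a_n denote the general term. Form the ratio a_{n+1}/a_n and simplify:
a_{n+1}/a_n = (n + 1)^3/(6*n^3)
Take the limit as n -> infinity: L = 1/6.
Since L = 1/6 < 1, the ratio test implies the series converges.

converges


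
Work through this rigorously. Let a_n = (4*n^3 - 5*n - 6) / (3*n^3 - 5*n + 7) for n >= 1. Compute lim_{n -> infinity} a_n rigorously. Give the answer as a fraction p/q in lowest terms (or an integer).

Divide numerator and denominator by n^3, the highest power:
numerator / n^3 = 4 - 5/n^2 - 6/n^3
denominator / n^3 = 3 - 5/n^2 + 7/n^3
As n -> infinity, all terms of the form c/n^k (k >= 1) tend to 0.
So numerator / n^3 -> 4 and denominator / n^3 -> 3.
Therefore lim a_n = 4/3.

4/3


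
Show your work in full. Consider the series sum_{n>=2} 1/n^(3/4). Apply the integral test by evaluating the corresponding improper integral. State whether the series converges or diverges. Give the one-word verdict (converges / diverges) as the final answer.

Let f(x) = x^(-3/4). Then f is positive, continuous, and decreasing on [2, infinity), so the integral test applies.
Compute the improper integral int_{2}^infinity f(x) dx:
  antiderivative F(x) = 4*x^(1/4).
  As x -> infinity, F(x) -> infinity (since p = 3/4 < 1).
  So the integral diverges. By the integral test, the series diverges.

diverges


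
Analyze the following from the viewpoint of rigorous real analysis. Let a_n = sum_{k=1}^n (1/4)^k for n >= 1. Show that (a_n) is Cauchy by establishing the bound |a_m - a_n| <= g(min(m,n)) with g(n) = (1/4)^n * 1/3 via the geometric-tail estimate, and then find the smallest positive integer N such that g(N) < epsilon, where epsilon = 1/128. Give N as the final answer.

For m > n >= 1: |a_m - a_n| = sum_{k=n+1}^m (1/4)^k < sum_{k=n+1}^infinity (1/4)^k = (1/4)^(n+1) / (1 - 1/4) = (1/4)^n * (1/4) * (4/3) = (1/4)^n * 1/3.
So g(n) = (1/4)^n / 3. Since g(n) -> 0, (a_n) is Cauchy.
Now solve g(N) < 1/128: (1/4)^N / 3 < 1/128 <=> 4^N > 1 / (3 * 1/128) = 128/3.
Check powers of 4: 4^2 = 16 <= 128/3, 4^3 = 64 > 128/3.
So the smallest such N is 3. Check: g(3) = 1/(3 * 64) = 1/192 < 1/128.

3


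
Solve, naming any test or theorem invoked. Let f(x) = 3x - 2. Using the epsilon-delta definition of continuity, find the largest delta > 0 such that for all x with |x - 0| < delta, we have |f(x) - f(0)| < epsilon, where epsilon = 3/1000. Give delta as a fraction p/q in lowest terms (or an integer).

We compute f(0) = 3*(0) - 2 = -2.
|f(x) - f(0)| = |3x - 2 - (-2)| = |3(x - 0)| = 3|x - 0|.
We need 3|x - 0| < 3/1000, i.e. |x - 0| < 3/1000 / 3 = 1/1000.
So any delta <= 1/1000 works. Conversely, if delta > 1/1000, then x = 0 + 1/1000 satisfies |x - 0| = 1/1000 < delta but |f(x) - f(0)| = 3 * 1/1000 = 3/1000, which is not < 3/1000; so no larger delta works.
Hence the largest such delta is 1/1000.

1/1000


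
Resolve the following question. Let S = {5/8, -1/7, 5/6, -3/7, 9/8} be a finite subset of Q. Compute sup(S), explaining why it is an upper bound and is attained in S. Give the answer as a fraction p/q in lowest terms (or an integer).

S is finite, so sup(S) = max(S).
Sorted decreasing:
9/8, 5/6, 5/8, -1/7, -3/7
The extremum is 9/8.
For every x in S, x <= 9/8. And 9/8 is in S, so it is attained.
Therefore sup(S) = 9/8.

9/8


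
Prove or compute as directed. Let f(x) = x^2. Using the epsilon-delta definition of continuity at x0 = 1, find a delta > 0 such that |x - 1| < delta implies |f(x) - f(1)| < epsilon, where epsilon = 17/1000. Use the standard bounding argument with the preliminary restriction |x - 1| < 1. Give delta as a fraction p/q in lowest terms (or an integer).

Factor: |x^2 - (1)^2| = |x - 1| * |x + 1|.
Impose |x - 1| < 1 first. Then |x + 1| = |(x - 1) + 2*(1)| <= |x - 1| + 2*|1| < 1 + 2 = 3.
So |x^2 - (1)^2| < delta * 3.
We need delta * 3 <= 17/1000, i.e. delta <= 17/1000/3 = 17/3000.
Since 17/3000 < 1, this is tighter than 1; take delta = 17/3000.
So delta = 17/3000 works.

17/3000


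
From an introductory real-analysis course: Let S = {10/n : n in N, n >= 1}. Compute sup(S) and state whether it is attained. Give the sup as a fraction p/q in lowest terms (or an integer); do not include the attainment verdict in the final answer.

Analysis:
- Values: 10, 5, 10/3, 5/2, ... strictly decreasing.
- The maximum is 10 (n=1); sup = 10 (attained).
- The set is bounded below by 0; 10/n -> 0 so 0 is the greatest lower bound.
- 0 is not in the set, so inf = 0 is not attained.
Conclusion: sup(S) = 10, attained in S.

10


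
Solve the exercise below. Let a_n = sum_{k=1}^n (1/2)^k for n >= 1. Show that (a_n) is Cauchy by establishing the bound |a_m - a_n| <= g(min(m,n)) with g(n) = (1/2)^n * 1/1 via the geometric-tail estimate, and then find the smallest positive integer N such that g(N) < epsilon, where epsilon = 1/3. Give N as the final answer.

For m > n >= 1: |a_m - a_n| = sum_{k=n+1}^m (1/2)^k < sum_{k=n+1}^infinity (1/2)^k = (1/2)^(n+1) / (1 - 1/2) = (1/2)^n * (1/2) * (2/1) = (1/2)^n * 1/1.
So g(n) = (1/2)^n / 1. Since g(n) -> 0, (a_n) is Cauchy.
Now solve g(N) < 1/3: (1/2)^N / 1 < 1/3 <=> 2^N > 1 / (1 * 1/3) = 3.
Check powers of 2: 2^1 = 2 <= 3, 2^2 = 4 > 3.
So the smallest such N is 2. Check: g(2) = 1/(1 * 4) = 1/4 < 1/3.

2


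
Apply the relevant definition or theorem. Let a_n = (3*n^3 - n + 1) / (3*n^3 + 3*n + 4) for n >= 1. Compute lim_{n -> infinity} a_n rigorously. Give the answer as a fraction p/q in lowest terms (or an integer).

Divide numerator and denominator by n^3, the highest power:
numerator / n^3 = 3 - 1/n^2 + n^(-3)
denominator / n^3 = 3 + 3/n^2 + 4/n^3
As n -> infinity, all terms of the form c/n^k (k >= 1) tend to 0.
So numerator / n^3 -> 3 and denominator / n^3 -> 3.
Therefore lim a_n = 1.

1


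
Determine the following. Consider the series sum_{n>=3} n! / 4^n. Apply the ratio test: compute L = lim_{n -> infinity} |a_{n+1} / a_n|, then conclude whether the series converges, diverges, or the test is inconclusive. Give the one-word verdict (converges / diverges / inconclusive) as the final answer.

Let a_n denote the general term. Form the ratio a_{n+1}/a_n and simplify:
a_{n+1}/a_n = n/4 + 1/4
Take the limit as n -> infinity: L = infinity.
Since L = infinity > 1 (or L = infinity), the ratio test implies the series diverges.

diverges


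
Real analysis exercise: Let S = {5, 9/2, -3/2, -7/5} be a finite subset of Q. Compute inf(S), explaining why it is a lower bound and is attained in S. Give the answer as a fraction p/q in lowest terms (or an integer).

S is finite, so inf(S) = min(S).
Sorted increasing:
-3/2, -7/5, 9/2, 5
The extremum is -3/2.
For every x in S, x >= -3/2. And -3/2 is in S, so it is attained.
Therefore inf(S) = -3/2.

-3/2


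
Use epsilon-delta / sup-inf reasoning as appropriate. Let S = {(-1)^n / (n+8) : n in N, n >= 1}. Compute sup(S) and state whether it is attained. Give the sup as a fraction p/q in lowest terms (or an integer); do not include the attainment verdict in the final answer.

Analysis:
- Values: -1/9, 1/10, -1/11, 1/12, -1/13, ...
- Positive terms (even n): 1/(2+8), 1/(4+8), ... decreasing -> max = 1/10 (n=2).
- Negative terms (odd n): -1/(1+8), -1/(3+8), ... increasing -> min = -1/9 (n=1).
- So sup = 1/10 (attained at n=2); inf = -1/9 (attained at n=1).
Conclusion: sup(S) = 1/10, attained in S.

1/10


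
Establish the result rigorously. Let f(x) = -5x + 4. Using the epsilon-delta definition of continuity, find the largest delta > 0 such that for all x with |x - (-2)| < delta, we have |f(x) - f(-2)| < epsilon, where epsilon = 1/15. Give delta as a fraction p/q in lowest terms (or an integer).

We compute f(-2) = -5*(-2) + 4 = 14.
|f(x) - f(-2)| = |-5x + 4 - (14)| = |-5(x - (-2))| = 5|x - (-2)|.
We need 5|x - (-2)| < 1/15, i.e. |x - (-2)| < 1/15 / 5 = 1/75.
So any delta <= 1/75 works. Conversely, if delta > 1/75, then x = -2 + 1/75 satisfies |x - (-2)| = 1/75 < delta but |f(x) - f(-2)| = 5 * 1/75 = 1/15, which is not < 1/15; so no larger delta works.
Hence the largest such delta is 1/75.

1/75


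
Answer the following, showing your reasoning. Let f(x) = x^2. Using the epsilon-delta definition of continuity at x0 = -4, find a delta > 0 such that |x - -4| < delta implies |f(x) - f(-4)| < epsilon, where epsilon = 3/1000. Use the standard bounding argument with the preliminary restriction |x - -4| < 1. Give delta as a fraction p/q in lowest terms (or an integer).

Factor: |x^2 - (-4)^2| = |x - -4| * |x + -4|.
Impose |x - -4| < 1 first. Then |x + -4| = |(x - -4) + 2*(-4)| <= |x - -4| + 2*|-4| < 1 + 8 = 9.
So |x^2 - (-4)^2| < delta * 9.
We need delta * 9 <= 3/1000, i.e. delta <= 3/1000/9 = 1/3000.
Since 1/3000 < 1, this is tighter than 1; take delta = 1/3000.
So delta = 1/3000 works.

1/3000


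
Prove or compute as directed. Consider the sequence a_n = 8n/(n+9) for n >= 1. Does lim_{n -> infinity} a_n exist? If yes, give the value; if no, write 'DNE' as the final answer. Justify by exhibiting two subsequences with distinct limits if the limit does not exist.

Examine the behaviour of a_n along subsequences.
Even-n subsequence a_{2k} = 8(2k)/(2k+9) -> 8. Odd-n subsequence a_{2k+1} = 8(2k+1)/(2k+10) -> 8. Both tend to 8, which suggests the limit is 8; verify directly.
|a_n - 8| = |8n - 8(n+9)| / (n+9) = 72/(n+9) < 72/n for every n >= 1.
Given epsilon > 0, choose a positive integer N > 72/epsilon. Then for all n >= N, |a_n - 8| < 72/n <= 72/N < epsilon.
So by the definition of the limit, lim a_n exists and equals 8.

8


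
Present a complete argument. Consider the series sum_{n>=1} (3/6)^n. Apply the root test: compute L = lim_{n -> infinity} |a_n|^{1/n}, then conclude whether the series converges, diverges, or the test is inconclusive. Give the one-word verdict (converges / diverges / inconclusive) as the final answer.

Let a_n denote the general term. Form |a_n|^(1/n) and simplify:
|a_n|^(1/n) = 1/2
Take the limit as n -> infinity: L = 1/2.
Since L = 1/2 < 1, the root test implies convergence.

converges


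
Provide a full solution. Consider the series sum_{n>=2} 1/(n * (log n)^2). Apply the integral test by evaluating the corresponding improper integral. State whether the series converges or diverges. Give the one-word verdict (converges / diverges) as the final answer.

Let f(x) = 1/(x*log(x)^2). Then f is positive, continuous, and decreasing on [2, infinity), so the integral test applies.
Compute the improper integral int_{2}^infinity f(x) dx:
  antiderivative F(x) = -1/log(x).
  F(x) -> 0 as x -> infinity.  int = 0 - F(2) = 1/log(2) < infinity. By the integral test, the series converges.

converges


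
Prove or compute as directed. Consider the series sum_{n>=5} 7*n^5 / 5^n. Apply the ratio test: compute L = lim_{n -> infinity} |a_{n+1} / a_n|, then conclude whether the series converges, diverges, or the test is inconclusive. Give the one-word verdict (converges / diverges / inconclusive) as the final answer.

Let a_n denote the general term. Form the ratio a_{n+1}/a_n and simplify:
a_{n+1}/a_n = (n + 1)^5/(5*n^5)
Take the limit as n -> infinity: L = 1/5.
Since L = 1/5 < 1, the ratio test implies the series converges.

converges


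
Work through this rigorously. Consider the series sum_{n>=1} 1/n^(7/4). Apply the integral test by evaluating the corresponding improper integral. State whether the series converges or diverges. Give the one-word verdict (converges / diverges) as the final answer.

Let f(x) = x^(-7/4). Then f is positive, continuous, and decreasing on [1, infinity), so the integral test applies.
Compute the improper integral int_{1}^infinity f(x) dx:
  antiderivative F(x) = -4/(3*x^(3/4)).
  As x -> infinity, F(x) -> 0 (since p = 7/4 > 1).
  So int = F(infinity) - F(1) = 0 - (-4/3) = 4/3.
  Finite, so by the integral test, the series converges.

converges


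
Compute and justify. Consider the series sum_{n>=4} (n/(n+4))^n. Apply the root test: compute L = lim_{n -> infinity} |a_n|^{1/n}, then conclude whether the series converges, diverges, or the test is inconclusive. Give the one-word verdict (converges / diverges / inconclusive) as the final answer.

Let a_n denote the general term. Form |a_n|^(1/n) and simplify:
|a_n|^(1/n) = n/(n + 4)
Take the limit as n -> infinity: L = 1.
Since L = 1, the root test is inconclusive. (In fact a_n = (n/(n+4))^n -> e^(-4) != 0, so the nth-term test shows divergence; but the root test itself gives no conclusion.)

inconclusive


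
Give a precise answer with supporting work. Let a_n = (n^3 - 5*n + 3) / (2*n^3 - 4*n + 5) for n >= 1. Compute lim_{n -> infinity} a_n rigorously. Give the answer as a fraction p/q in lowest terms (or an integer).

Divide numerator and denominator by n^3, the highest power:
numerator / n^3 = 1 - 5/n^2 + 3/n^3
denominator / n^3 = 2 - 4/n^2 + 5/n^3
As n -> infinity, all terms of the form c/n^k (k >= 1) tend to 0.
So numerator / n^3 -> 1 and denominator / n^3 -> 2.
Therefore lim a_n = 1/2.

1/2


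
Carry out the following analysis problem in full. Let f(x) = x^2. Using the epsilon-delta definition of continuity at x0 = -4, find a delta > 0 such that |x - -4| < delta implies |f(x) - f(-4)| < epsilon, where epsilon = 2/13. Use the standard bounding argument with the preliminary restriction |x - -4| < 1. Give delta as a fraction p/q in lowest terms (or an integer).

Factor: |x^2 - (-4)^2| = |x - -4| * |x + -4|.
Impose |x - -4| < 1 first. Then |x + -4| = |(x - -4) + 2*(-4)| <= |x - -4| + 2*|-4| < 1 + 8 = 9.
So |x^2 - (-4)^2| < delta * 9.
We need delta * 9 <= 2/13, i.e. delta <= 2/13/9 = 2/117.
Since 2/117 < 1, this is tighter than 1; take delta = 2/117.
So delta = 2/117 works.

2/117


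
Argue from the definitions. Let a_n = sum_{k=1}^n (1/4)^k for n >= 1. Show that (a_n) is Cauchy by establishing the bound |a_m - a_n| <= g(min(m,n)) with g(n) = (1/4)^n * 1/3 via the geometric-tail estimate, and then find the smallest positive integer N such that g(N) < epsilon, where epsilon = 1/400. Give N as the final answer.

For m > n >= 1: |a_m - a_n| = sum_{k=n+1}^m (1/4)^k < sum_{k=n+1}^infinity (1/4)^k = (1/4)^(n+1) / (1 - 1/4) = (1/4)^n * (1/4) * (4/3) = (1/4)^n * 1/3.
So g(n) = (1/4)^n / 3. Since g(n) -> 0, (a_n) is Cauchy.
Now solve g(N) < 1/400: (1/4)^N / 3 < 1/400 <=> 4^N > 1 / (3 * 1/400) = 400/3.
Check powers of 4: 4^3 = 64 <= 400/3, 4^4 = 256 > 400/3.
So the smallest such N is 4. Check: g(4) = 1/(3 * 256) = 1/768 < 1/400.

4


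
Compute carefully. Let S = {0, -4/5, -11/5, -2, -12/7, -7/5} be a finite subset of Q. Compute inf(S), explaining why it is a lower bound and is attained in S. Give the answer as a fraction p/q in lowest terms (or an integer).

S is finite, so inf(S) = min(S).
Sorted increasing:
-11/5, -2, -12/7, -7/5, -4/5, 0
The extremum is -11/5.
For every x in S, x >= -11/5. And -11/5 is in S, so it is attained.
Therefore inf(S) = -11/5.

-11/5


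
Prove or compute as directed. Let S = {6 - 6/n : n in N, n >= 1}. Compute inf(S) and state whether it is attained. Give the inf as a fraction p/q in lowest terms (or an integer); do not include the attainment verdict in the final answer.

Analysis:
- Values: 0, 3, 4, 9/2, ... strictly increasing.
- Minimum is 0 (n=1); inf = 0 (attained).
- 6 - 6/n -> 6 from below; sup = 6, not attained.
Conclusion: inf(S) = 0, attained in S.

0


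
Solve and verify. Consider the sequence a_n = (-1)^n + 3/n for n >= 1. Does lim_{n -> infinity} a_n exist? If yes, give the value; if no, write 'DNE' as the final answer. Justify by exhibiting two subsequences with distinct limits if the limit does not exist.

Examine the behaviour of a_n along subsequences.
a_{2k} = 1 + 3/(2k) -> 1. a_{2k+1} = -1 + 3/(2k+1) -> -1.
Since these two subsequential limits are 1 and -1, distinct, the full sequence cannot converge (a convergent sequence has all subsequences tending to the same limit). So lim a_n does not exist.

DNE


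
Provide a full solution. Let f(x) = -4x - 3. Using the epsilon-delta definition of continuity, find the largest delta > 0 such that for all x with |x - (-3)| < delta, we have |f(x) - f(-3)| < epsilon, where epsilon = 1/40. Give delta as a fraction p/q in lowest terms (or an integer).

We compute f(-3) = -4*(-3) - 3 = 9.
|f(x) - f(-3)| = |-4x - 3 - (9)| = |-4(x - (-3))| = 4|x - (-3)|.
We need 4|x - (-3)| < 1/40, i.e. |x - (-3)| < 1/40 / 4 = 1/160.
So any delta <= 1/160 works. Conversely, if delta > 1/160, then x = -3 + 1/160 satisfies |x - (-3)| = 1/160 < delta but |f(x) - f(-3)| = 4 * 1/160 = 1/40, which is not < 1/40; so no larger delta works.
Hence the largest such delta is 1/160.

1/160


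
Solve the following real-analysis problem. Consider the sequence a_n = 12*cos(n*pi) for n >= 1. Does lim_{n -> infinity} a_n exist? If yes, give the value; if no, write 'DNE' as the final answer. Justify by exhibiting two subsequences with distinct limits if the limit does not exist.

Examine the behaviour of a_n along subsequences.
cos(n*pi) = (-1)^n, so a_n = 12*(-1)^n. a_{2k} = 12 -> 12. a_{2k+1} = -12 -> -12.
Since these two subsequential limits are 12 and -12, distinct, the full sequence cannot converge (a convergent sequence has all subsequences tending to the same limit). So lim a_n does not exist.

DNE


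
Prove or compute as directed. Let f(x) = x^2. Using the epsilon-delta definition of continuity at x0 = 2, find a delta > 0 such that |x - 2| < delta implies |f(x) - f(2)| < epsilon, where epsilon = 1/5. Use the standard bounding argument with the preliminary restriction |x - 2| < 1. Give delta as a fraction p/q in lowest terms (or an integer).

Factor: |x^2 - (2)^2| = |x - 2| * |x + 2|.
Impose |x - 2| < 1 first. Then |x + 2| = |(x - 2) + 2*(2)| <= |x - 2| + 2*|2| < 1 + 4 = 5.
So |x^2 - (2)^2| < delta * 5.
We need delta * 5 <= 1/5, i.e. delta <= 1/5/5 = 1/25.
Since 1/25 < 1, this is tighter than 1; take delta = 1/25.
So delta = 1/25 works.

1/25


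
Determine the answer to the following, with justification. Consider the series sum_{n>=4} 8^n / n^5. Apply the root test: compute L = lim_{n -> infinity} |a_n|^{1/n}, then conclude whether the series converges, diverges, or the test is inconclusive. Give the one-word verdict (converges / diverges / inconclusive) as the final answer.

Let a_n denote the general term. Form |a_n|^(1/n) and simplify:
|a_n|^(1/n) = 8/n^(5/n)
Take the limit as n -> infinity: L = 8.
Since L = 8 > 1, the root test implies divergence.

diverges


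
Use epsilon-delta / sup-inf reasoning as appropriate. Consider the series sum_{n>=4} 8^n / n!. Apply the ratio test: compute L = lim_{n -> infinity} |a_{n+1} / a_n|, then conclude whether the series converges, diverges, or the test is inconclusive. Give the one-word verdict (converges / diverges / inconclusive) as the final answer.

Let a_n denote the general term. Form the ratio a_{n+1}/a_n and simplify:
a_{n+1}/a_n = 8/(n + 1)
Take the limit as n -> infinity: L = 0.
Since L = 0 < 1, the ratio test implies the series converges.

converges


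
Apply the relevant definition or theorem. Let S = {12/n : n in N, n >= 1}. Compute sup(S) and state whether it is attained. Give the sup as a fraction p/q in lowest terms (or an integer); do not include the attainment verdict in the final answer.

Analysis:
- Values: 12, 6, 4, 3, ... strictly decreasing.
- The maximum is 12 (n=1); sup = 12 (attained).
- The set is bounded below by 0; 12/n -> 0 so 0 is the greatest lower bound.
- 0 is not in the set, so inf = 0 is not attained.
Conclusion: sup(S) = 12, attained in S.

12


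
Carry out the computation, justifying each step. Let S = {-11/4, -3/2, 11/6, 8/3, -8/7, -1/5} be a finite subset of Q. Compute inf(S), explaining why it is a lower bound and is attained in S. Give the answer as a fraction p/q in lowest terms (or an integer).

S is finite, so inf(S) = min(S).
Sorted increasing:
-11/4, -3/2, -8/7, -1/5, 11/6, 8/3
The extremum is -11/4.
For every x in S, x >= -11/4. And -11/4 is in S, so it is attained.
Therefore inf(S) = -11/4.

-11/4


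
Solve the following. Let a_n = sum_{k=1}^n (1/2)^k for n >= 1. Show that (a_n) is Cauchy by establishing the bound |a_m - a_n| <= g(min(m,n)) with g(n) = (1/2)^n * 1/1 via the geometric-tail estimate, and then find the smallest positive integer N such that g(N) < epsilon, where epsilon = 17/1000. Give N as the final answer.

For m > n >= 1: |a_m - a_n| = sum_{k=n+1}^m (1/2)^k < sum_{k=n+1}^infinity (1/2)^k = (1/2)^(n+1) / (1 - 1/2) = (1/2)^n * (1/2) * (2/1) = (1/2)^n * 1/1.
So g(n) = (1/2)^n / 1. Since g(n) -> 0, (a_n) is Cauchy.
Now solve g(N) < 17/1000: (1/2)^N / 1 < 17/1000 <=> 2^N > 1 / (1 * 17/1000) = 1000/17.
Check powers of 2: 2^5 = 32 <= 1000/17, 2^6 = 64 > 1000/17.
So the smallest such N is 6. Check: g(6) = 1/(1 * 64) = 1/64 < 17/1000.

6


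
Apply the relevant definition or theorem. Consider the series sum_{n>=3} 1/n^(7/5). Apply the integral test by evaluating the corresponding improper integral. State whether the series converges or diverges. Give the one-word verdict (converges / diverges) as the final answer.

Let f(x) = x^(-7/5). Then f is positive, continuous, and decreasing on [3, infinity), so the integral test applies.
Compute the improper integral int_{3}^infinity f(x) dx:
  antiderivative F(x) = -5/(2*x^(2/5)).
  As x -> infinity, F(x) -> 0 (since p = 7/5 > 1).
  So int = F(infinity) - F(3) = 0 - (-5*3^(3/5)/6) = 5*3^(3/5)/6.
  Finite, so by the integral test, the series converges.

converges


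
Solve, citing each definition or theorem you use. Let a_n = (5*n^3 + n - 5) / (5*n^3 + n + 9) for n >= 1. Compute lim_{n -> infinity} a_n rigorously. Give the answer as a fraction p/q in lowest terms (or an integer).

Divide numerator and denominator by n^3, the highest power:
numerator / n^3 = 5 + n^(-2) - 5/n^3
denominator / n^3 = 5 + n^(-2) + 9/n^3
As n -> infinity, all terms of the form c/n^k (k >= 1) tend to 0.
So numerator / n^3 -> 5 and denominator / n^3 -> 5.
Therefore lim a_n = 1.

1


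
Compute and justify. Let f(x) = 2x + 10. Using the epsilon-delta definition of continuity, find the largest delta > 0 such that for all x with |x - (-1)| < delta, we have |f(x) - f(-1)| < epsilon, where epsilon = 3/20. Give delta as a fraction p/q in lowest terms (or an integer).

We compute f(-1) = 2*(-1) + 10 = 8.
|f(x) - f(-1)| = |2x + 10 - (8)| = |2(x - (-1))| = 2|x - (-1)|.
We need 2|x - (-1)| < 3/20, i.e. |x - (-1)| < 3/20 / 2 = 3/40.
So any delta <= 3/40 works. Conversely, if delta > 3/40, then x = -1 + 3/40 satisfies |x - (-1)| = 3/40 < delta but |f(x) - f(-1)| = 2 * 3/40 = 3/20, which is not < 3/20; so no larger delta works.
Hence the largest such delta is 3/40.

3/40


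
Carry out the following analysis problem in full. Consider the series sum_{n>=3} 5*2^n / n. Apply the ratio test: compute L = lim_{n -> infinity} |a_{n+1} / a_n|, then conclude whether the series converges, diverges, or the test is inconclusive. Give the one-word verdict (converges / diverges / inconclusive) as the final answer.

Let a_n denote the general term. Form the ratio a_{n+1}/a_n and simplify:
a_{n+1}/a_n = 2*n/(n + 1)
Take the limit as n -> infinity: L = 2.
Since L = 2 > 1 (or L = infinity), the ratio test implies the series diverges.

diverges


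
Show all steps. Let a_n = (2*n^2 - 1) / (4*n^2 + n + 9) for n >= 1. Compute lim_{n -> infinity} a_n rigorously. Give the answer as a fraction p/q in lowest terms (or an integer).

Divide numerator and denominator by n^2, the highest power:
numerator / n^2 = 2 - 1/n^2
denominator / n^2 = 4 + 1/n + 9/n^2
As n -> infinity, all terms of the form c/n^k (k >= 1) tend to 0.
So numerator / n^2 -> 2 and denominator / n^2 -> 4.
Therefore lim a_n = 1/2.

1/2


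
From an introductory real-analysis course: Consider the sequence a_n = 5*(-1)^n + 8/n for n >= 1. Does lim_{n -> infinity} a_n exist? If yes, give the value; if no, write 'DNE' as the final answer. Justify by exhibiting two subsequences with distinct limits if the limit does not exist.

Examine the behaviour of a_n along subsequences.
a_{2k} = 5 + 8/(2k) -> 5. a_{2k+1} = -5 + 8/(2k+1) -> -5.
Since these two subsequential limits are 5 and -5, distinct, the full sequence cannot converge (a convergent sequence has all subsequences tending to the same limit). So lim a_n does not exist.

DNE


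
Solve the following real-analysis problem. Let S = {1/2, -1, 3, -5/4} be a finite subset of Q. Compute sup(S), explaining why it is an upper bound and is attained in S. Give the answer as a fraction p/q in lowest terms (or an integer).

S is finite, so sup(S) = max(S).
Sorted decreasing:
3, 1/2, -1, -5/4
The extremum is 3.
For every x in S, x <= 3. And 3 is in S, so it is attained.
Therefore sup(S) = 3.

3


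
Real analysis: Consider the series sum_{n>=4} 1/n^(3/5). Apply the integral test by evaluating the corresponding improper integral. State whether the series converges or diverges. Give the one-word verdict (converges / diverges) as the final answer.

Let f(x) = x^(-3/5). Then f is positive, continuous, and decreasing on [4, infinity), so the integral test applies.
Compute the improper integral int_{4}^infinity f(x) dx:
  antiderivative F(x) = 5*x^(2/5)/2.
  As x -> infinity, F(x) -> infinity (since p = 3/5 < 1).
  So the integral diverges. By the integral test, the series diverges.

diverges


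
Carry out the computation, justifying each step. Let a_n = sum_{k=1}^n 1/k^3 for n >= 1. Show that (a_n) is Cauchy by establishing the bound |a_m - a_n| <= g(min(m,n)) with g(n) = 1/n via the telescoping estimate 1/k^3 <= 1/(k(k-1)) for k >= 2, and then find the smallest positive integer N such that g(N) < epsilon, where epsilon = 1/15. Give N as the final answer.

For m > n >= 1: |a_m - a_n| = sum_{k=n+1}^m 1/k^3.
Use 1/k^3 <= 1/(k(k-1)) = 1/(k-1) - 1/k for k >= 2 (which holds since k^3 >= k^2 >= k(k-1) for k >= 2):
sum_{k=n+1}^m 1/k^3 <= sum_{k=n+1}^m (1/(k-1) - 1/k) = 1/n - 1/m <= 1/n.
By symmetry the same bound holds with n,m swapped, so |a_m - a_n| <= 1/min(m,n) = g(min(m,n)). Since g(n) -> 0, (a_n) is Cauchy.
Now solve g(N) < 1/15: 1/N < 1/15 <=> N > 1/(1/15) = 15.
The smallest integer strictly greater than 15 is N = 16.
Check: g(16) = 1/16 < 1/15; g(15) = 1/15 >= 1/15. So N = 16.

16


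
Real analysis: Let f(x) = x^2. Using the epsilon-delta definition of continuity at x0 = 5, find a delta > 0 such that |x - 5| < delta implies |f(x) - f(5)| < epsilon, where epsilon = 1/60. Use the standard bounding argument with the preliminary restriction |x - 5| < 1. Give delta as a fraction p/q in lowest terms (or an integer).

Factor: |x^2 - (5)^2| = |x - 5| * |x + 5|.
Impose |x - 5| < 1 first. Then |x + 5| = |(x - 5) + 2*(5)| <= |x - 5| + 2*|5| < 1 + 10 = 11.
So |x^2 - (5)^2| < delta * 11.
We need delta * 11 <= 1/60, i.e. delta <= 1/60/11 = 1/660.
Since 1/660 < 1, this is tighter than 1; take delta = 1/660.
So delta = 1/660 works.

1/660


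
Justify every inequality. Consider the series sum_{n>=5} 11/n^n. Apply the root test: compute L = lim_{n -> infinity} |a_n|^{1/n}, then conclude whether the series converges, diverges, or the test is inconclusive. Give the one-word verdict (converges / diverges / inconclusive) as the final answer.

Let a_n denote the general term. Form |a_n|^(1/n) and simplify:
|a_n|^(1/n) = 11^(1/n)/n
Take the limit as n -> infinity: L = 0.
Since L = 0 < 1, the root test implies convergence.

converges
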